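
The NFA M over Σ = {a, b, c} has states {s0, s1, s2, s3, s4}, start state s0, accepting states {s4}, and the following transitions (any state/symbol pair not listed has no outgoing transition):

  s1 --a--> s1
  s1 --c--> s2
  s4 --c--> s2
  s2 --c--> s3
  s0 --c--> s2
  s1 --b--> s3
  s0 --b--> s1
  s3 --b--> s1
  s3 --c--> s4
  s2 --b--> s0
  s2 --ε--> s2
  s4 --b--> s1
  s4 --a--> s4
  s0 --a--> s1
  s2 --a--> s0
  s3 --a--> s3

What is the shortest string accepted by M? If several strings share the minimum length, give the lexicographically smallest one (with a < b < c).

A breadth-first search from s0 reaches an accepting state first via the path s0 → s1 → s3 → s4 on input abc.
No string of length < 3 is accepted (BFS exhausts all shorter strings without reaching an accepting state), and abc is the lexicographically least accepting string of length 3.

abc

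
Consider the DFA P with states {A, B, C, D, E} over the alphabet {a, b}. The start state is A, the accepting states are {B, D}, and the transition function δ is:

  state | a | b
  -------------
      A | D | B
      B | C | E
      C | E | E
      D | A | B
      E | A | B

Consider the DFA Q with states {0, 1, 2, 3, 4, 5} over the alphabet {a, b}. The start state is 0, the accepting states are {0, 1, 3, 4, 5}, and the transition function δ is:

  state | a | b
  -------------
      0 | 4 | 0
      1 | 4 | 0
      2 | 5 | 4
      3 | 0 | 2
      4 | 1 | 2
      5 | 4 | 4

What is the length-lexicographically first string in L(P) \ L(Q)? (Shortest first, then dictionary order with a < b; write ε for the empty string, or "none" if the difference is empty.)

The string ab is accepted by P but not by Q.
No shorter string lies in the difference, and ab is the lexicographically first length-2 string in L(P) \ L(Q).

ab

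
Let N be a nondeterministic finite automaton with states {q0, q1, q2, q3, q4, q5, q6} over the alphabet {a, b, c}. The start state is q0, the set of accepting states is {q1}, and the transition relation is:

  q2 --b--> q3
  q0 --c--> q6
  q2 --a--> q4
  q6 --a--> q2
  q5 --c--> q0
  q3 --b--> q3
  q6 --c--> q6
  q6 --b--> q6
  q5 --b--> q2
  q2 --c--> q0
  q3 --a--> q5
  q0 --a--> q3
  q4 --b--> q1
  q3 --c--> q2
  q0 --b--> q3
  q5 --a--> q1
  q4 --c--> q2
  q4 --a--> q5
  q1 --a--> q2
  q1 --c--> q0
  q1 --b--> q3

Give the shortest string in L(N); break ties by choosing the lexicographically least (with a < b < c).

aaa

A breadth-first search from q0 reaches an accepting state first via the path q0 → q3 → q5 → q1 on input aaa.
No string of length < 3 is accepted (BFS exhausts all shorter strings without reaching an accepting state), and aaa is the lexicographically least accepting string of length 3.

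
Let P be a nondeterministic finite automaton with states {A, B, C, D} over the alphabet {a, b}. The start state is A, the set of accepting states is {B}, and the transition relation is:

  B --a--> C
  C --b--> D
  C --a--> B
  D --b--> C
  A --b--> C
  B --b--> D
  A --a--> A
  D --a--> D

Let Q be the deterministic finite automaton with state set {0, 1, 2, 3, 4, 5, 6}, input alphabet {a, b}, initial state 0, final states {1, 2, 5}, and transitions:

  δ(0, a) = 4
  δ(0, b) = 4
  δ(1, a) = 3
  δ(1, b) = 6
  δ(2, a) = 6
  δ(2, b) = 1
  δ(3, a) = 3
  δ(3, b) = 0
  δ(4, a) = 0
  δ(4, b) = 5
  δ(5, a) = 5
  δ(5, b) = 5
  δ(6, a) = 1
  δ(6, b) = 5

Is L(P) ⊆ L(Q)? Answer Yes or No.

The string ba is in L(P) but not in L(Q).
So L(P) ⊄ L(Q).

No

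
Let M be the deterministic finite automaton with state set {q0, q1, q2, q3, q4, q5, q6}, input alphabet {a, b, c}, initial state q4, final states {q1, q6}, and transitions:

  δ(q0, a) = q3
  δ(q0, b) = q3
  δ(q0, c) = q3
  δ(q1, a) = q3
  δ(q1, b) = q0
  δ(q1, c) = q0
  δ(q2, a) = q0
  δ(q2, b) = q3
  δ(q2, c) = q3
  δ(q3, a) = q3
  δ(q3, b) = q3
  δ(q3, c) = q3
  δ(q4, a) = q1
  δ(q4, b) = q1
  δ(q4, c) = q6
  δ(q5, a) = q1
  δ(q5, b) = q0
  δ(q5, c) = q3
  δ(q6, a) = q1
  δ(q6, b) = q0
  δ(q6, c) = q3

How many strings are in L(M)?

4

The useful subgraph on states {q1, q4, q6} is acyclic, so L(M) is finite; the longest accepting path visits 3 useful states, giving maximum string length 2.
Counting accepting paths from q4 by length: 3 of length 1, 1 of length 2. Total 4.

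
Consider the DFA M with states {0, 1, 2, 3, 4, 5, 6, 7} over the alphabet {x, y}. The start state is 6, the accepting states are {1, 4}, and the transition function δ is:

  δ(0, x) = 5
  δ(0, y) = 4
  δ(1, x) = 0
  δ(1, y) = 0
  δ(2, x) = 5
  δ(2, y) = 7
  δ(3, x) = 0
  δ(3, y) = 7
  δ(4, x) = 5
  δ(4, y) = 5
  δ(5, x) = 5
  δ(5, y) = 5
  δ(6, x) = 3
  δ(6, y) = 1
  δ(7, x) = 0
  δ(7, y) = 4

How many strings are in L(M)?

6

The useful subgraph on states {0, 1, 3, 4, 6, 7} is acyclic, so L(M) is finite; the longest accepting path visits 5 useful states, giving maximum string length 4.
Counting accepting paths from 6 by length: 1 of length 1, 4 of length 3, 1 of length 4. Total 6.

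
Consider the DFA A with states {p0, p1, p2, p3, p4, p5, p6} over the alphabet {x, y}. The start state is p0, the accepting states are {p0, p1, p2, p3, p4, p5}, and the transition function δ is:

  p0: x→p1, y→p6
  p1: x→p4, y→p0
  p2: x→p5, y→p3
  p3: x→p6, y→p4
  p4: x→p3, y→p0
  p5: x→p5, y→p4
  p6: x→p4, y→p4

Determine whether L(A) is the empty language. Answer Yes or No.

The empty string ε is accepted: the run p0 ends in the accepting state p0.
Since at least one string is accepted, L(A) is not empty.

No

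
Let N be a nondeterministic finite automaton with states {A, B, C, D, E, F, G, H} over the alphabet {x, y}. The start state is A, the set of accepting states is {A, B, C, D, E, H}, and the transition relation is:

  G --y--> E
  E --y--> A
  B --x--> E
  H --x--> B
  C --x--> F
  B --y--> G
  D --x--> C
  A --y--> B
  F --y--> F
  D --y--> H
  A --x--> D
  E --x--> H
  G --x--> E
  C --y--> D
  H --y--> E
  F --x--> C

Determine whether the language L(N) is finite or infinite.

infinite

State A is reachable from the start and can reach an accepting state, and it lies on the cycle A → B → E → A.
Traversing that cycle any number of times yields accepted strings of unbounded length, so the language is infinite.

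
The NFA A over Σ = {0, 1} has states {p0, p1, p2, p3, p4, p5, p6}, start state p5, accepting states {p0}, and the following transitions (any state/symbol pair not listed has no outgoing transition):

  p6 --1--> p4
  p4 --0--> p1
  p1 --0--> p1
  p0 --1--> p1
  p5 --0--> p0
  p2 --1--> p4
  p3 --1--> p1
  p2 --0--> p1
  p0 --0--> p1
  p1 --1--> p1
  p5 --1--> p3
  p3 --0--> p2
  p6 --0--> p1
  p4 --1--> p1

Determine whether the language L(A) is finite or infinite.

The useful states (reachable from p5 and able to reach an accepting state) are {p0, p5}.
Restricted to these states the transition graph has no cycle, so every accepting path has bounded length and L is finite.

finite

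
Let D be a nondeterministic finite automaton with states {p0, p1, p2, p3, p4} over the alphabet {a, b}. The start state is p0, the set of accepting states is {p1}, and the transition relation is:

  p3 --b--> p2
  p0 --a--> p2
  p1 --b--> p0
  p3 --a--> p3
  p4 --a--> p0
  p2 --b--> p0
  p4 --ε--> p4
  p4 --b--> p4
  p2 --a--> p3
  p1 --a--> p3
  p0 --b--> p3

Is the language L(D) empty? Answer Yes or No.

Yes

The states reachable from the start state are {p0, p2, p3}.
None of the accepting states {p1} is reachable, so no string is accepted and L(D) = ∅.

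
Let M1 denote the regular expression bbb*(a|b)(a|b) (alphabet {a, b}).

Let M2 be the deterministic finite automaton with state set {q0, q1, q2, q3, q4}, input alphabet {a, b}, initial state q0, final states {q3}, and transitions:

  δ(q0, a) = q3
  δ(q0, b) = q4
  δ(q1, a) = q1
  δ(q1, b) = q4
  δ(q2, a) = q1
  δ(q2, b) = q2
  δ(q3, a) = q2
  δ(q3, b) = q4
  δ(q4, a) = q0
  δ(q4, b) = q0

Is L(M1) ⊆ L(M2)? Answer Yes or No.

The string bbaa is in L(M1) but not in L(M2).
So L(M1) ⊄ L(M2).

No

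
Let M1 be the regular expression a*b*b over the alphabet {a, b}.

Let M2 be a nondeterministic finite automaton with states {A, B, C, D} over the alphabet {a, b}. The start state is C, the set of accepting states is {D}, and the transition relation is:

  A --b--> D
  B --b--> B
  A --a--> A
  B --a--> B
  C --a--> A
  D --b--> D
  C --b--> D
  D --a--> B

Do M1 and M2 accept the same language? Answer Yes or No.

Yes

Converting the expression M1 to a DFA (subset construction, then merging equivalent states) gives the minimal DFA with states {r0, r1, r2}, start state r0, accepting states {r1} and transitions r0: a→r0, b→r1; r1: a→r2, b→r1; r2: a→r2, b→r2.
Exploring the product automaton M1 × M2 from the start pair (r0, C), following both machines on each input symbol, reaches 4 state pairs: (r0, C), (r0, A), (r1, D), (r2, B).
M1 accepts in {r1} and M2 accepts in {D}. In every reachable pair the two components are either both accepting — (r1, D) — or both non-accepting, so no string is accepted by exactly one of the machines: L(M1) \ L(M2) and L(M2) \ L(M1) are both empty.
Hence every string is accepted by M1 iff it is accepted by M2, and the two languages coincide.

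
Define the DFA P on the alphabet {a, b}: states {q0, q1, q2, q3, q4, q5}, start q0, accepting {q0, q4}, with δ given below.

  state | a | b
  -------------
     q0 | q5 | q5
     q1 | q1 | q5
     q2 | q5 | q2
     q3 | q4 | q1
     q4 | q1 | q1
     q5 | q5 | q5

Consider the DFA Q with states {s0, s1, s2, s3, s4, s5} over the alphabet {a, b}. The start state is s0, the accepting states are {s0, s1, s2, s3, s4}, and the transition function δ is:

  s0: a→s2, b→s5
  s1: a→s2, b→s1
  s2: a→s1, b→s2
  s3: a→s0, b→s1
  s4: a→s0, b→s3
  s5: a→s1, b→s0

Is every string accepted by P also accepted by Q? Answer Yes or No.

Exploring the product automaton P × Q from the start pair (q0, s0), following both machines on each input symbol, reaches 5 state pairs: (q0, s0), (q5, s2), (q5, s5), (q5, s1), (q5, s0).
P accepts in {q0, q4} and Q accepts in {s0, s1, s2, s3, s4}. The reachable pairs whose P-component is accepting are (q0, s0); in each of them the Q-component is accepting too, so the product for L(P) \ L(Q) (P-component accepting, Q-component rejecting) has no reachable accepting pair and the difference is empty.
Hence every string in L(P) is also in L(Q).

Yes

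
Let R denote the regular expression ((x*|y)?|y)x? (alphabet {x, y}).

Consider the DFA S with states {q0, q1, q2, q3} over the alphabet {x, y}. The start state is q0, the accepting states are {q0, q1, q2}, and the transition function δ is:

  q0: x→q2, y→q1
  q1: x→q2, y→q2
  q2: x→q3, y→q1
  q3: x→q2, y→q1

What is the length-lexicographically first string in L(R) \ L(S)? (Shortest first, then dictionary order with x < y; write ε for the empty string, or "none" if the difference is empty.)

xx

The string xx is accepted by R but not by S.
No shorter string lies in the difference, and xx is the lexicographically first length-2 string in L(R) \ L(S).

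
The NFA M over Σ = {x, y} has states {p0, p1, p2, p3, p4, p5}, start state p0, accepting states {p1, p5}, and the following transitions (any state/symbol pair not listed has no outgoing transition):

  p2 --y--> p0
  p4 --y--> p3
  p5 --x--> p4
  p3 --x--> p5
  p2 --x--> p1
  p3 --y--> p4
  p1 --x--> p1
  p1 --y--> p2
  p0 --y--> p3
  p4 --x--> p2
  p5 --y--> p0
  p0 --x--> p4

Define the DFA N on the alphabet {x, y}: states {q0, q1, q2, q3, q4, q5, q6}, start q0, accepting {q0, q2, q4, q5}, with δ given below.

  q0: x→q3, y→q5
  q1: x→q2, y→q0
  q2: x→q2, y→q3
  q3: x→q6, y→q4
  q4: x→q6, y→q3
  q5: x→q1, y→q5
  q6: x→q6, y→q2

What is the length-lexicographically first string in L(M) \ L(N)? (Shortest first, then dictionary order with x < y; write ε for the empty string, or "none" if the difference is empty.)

yx

The string yx is accepted by M but not by N.
No shorter string lies in the difference, and yx is the lexicographically first length-2 string in L(M) \ L(N).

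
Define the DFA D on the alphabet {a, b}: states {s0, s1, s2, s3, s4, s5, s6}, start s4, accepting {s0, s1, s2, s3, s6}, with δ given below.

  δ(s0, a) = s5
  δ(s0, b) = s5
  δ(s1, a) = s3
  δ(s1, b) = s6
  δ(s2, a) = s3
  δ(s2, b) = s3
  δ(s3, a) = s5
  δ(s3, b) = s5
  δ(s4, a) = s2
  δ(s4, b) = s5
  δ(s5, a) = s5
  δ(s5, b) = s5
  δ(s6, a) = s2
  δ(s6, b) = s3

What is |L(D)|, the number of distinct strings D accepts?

The useful subgraph on states {s2, s3, s4} is acyclic, so L(D) is finite; the longest accepting path visits 3 useful states, giving maximum string length 2.
Counting accepting paths from s4 by length: 1 of length 1, 2 of length 2. Total 3.

3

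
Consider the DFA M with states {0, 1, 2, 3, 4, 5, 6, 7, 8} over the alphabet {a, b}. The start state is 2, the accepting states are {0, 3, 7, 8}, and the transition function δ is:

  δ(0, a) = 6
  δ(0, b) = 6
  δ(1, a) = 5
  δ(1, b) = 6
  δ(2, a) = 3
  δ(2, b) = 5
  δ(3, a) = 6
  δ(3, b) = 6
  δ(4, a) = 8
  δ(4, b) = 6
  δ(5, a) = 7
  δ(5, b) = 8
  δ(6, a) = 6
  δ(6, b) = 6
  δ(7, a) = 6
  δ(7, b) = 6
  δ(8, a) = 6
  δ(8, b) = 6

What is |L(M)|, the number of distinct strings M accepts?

The useful subgraph on states {2, 3, 5, 7, 8} is acyclic, so L(M) is finite; the longest accepting path visits 3 useful states, giving maximum string length 2.
Counting accepting paths from 2 by length: 1 of length 1, 2 of length 2. Total 3.

3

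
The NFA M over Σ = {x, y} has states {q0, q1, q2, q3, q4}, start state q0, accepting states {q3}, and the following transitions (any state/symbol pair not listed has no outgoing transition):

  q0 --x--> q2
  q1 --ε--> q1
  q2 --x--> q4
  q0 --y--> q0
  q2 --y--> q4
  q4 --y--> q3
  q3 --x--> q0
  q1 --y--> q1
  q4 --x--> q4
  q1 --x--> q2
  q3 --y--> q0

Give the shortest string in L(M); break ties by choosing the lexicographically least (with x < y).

xxy

A breadth-first search from q0 reaches an accepting state first via the path q0 → q2 → q4 → q3 on input xxy.
No string of length < 3 is accepted (BFS exhausts all shorter strings without reaching an accepting state), and xxy is the lexicographically least accepting string of length 3.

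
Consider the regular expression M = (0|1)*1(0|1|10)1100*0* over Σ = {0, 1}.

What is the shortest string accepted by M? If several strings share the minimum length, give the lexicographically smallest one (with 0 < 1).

By inspection of the expression, no string of length less than 5 matches, and 10110 is the lexicographically first match of length 5.

10110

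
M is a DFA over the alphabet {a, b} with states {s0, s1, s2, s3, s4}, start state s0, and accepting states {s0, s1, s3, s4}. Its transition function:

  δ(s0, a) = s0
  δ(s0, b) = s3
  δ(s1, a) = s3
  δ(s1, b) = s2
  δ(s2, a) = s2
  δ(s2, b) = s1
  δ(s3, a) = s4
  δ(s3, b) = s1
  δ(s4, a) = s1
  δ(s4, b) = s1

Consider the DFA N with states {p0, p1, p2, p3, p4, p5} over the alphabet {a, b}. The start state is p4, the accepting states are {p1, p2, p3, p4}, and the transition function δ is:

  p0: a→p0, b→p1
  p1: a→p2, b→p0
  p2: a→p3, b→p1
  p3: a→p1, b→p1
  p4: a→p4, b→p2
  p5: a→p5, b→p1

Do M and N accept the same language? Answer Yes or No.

Yes

Exploring the product automaton M × N from the start pair (s0, p4), following both machines on each input symbol, reaches 5 state pairs: (s0, p4), (s3, p2), (s4, p3), (s1, p1), (s2, p0).
M accepts in {s0, s1, s3, s4} and N accepts in {p1, p2, p3, p4}. In every reachable pair the two components are either both accepting — (s0, p4), (s3, p2), (s4, p3), (s1, p1) — or both non-accepting, so no string is accepted by exactly one of the machines: L(M) \ L(N) and L(N) \ L(M) are both empty.
Hence every string is accepted by M iff it is accepted by N, and the two languages coincide.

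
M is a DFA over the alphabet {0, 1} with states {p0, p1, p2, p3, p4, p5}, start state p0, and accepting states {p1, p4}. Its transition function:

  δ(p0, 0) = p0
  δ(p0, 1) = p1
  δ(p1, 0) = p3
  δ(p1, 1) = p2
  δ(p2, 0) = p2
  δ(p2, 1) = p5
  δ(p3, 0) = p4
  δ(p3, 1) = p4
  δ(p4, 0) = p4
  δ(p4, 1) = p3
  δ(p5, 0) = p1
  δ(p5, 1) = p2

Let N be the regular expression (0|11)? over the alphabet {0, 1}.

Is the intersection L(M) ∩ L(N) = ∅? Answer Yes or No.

Yes

Converting the expression N to a DFA (subset construction, then merging equivalent states) gives the minimal DFA with states {n0, n1, n2, n3}, start state n0, accepting states {n0, n1} and transitions n0: 0→n1, 1→n2; n1: 0→n3, 1→n3; n2: 0→n3, 1→n1; n3: 0→n3, 1→n3.
Exploring the product automaton M × N from the start pair (p0, n0), following both machines on each input symbol, reaches 10 state pairs: (p0, n0), (p0, n1), (p1, n2), (p0, n3), (p1, n3), (p3, n3), (p2, n1), (p2, n3), (p4, n3), (p5, n3).
M accepts in {p1, p4} and N accepts in {n0, n1}; no reachable pair has both components accepting, so no string drives both machines to acceptance simultaneously and L(M) ∩ L(N) = ∅.
So no string is accepted by both, and the intersection is empty.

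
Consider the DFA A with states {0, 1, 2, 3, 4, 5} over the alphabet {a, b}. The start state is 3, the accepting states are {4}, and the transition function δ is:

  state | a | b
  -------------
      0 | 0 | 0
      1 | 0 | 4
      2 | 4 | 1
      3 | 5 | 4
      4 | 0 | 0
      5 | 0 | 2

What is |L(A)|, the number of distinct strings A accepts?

The useful subgraph on states {1, 2, 3, 4, 5} is acyclic, so L(A) is finite; the longest accepting path visits 5 useful states, giving maximum string length 4.
Counting accepting paths from 3 by length: 1 of length 1, 1 of length 3, 1 of length 4. Total 3.

3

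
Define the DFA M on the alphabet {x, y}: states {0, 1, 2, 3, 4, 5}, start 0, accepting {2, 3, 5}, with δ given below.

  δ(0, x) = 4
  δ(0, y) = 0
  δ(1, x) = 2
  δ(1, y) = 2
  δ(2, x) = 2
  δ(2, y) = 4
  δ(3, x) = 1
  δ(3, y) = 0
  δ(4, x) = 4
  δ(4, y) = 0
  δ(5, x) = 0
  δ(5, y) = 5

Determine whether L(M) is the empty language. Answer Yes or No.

Yes

The states reachable from the start state are {0, 4}.
None of the accepting states {2, 3, 5} is reachable, so no string is accepted and L(M) = ∅.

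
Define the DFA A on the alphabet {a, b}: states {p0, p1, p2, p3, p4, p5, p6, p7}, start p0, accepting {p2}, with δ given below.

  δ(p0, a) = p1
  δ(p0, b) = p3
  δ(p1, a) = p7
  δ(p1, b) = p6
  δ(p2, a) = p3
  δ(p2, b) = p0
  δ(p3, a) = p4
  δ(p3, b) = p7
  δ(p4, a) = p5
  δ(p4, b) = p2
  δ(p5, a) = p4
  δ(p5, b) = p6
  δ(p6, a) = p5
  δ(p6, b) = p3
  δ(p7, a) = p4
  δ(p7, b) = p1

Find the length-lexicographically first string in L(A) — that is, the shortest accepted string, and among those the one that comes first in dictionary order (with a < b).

A breadth-first search from p0 reaches an accepting state first via the path p0 → p3 → p4 → p2 on input bab.
No string of length < 3 is accepted (BFS exhausts all shorter strings without reaching an accepting state), and bab is the lexicographically least accepting string of length 3.

bab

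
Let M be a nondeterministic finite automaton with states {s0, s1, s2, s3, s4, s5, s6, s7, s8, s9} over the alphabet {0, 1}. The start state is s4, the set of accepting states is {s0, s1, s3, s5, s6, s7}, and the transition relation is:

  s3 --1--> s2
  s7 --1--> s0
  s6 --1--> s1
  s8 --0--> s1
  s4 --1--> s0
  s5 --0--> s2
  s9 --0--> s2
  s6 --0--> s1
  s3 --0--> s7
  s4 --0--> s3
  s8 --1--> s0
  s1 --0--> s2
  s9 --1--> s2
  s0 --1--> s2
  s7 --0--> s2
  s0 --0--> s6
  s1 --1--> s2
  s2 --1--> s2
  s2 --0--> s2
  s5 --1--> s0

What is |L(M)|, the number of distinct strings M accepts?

10

The useful subgraph on states {s0, s1, s3, s4, s6, s7} is acyclic, so L(M) is finite; the longest accepting path visits 6 useful states, giving maximum string length 5.
Counting accepting paths from s4 by length: 2 of length 1, 2 of length 2, 3 of length 3, 1 of length 4, 2 of length 5. Total 10.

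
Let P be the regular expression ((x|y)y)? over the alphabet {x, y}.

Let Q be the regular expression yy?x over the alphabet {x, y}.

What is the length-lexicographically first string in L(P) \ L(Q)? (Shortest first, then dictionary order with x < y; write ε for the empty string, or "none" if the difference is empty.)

ε

The empty string ε is accepted by P but not by Q.
Since ε is the unique shortest string, it is the required witness.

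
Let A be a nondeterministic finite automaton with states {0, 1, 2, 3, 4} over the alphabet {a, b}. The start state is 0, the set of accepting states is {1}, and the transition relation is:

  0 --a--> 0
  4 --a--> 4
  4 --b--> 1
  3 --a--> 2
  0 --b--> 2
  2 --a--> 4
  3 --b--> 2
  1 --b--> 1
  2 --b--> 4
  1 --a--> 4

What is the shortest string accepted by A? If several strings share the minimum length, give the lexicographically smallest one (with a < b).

bab

A breadth-first search from 0 reaches an accepting state first via the path 0 → 2 → 4 → 1 on input bab.
No string of length < 3 is accepted (BFS exhausts all shorter strings without reaching an accepting state), and bab is the lexicographically least accepting string of length 3.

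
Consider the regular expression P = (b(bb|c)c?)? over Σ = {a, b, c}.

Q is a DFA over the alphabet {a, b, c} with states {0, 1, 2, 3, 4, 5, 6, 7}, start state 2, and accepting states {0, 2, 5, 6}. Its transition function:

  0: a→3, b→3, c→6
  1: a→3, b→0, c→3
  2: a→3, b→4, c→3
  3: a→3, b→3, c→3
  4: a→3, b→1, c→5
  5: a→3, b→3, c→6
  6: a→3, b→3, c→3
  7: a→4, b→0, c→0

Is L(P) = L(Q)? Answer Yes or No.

Converting the expression P to a DFA (subset construction, then merging equivalent states) gives the minimal DFA with states {p0, p1, p2, p3, p4, p5}, start state p0, accepting states {p0, p4, p5} and transitions p0: a→p1, b→p2, c→p1; p1: a→p1, b→p1, c→p1; p2: a→p1, b→p3, c→p4; p3: a→p1, b→p4, c→p1; p4: a→p1, b→p1, c→p5; p5: a→p1, b→p1, c→p1.
Exploring the product automaton P × Q from the start pair (p0, 2), following both machines on each input symbol, reaches 7 state pairs: (p0, 2), (p1, 3), (p2, 4), (p3, 1), (p4, 5), (p4, 0), (p5, 6).
P accepts in {p0, p4, p5} and Q accepts in {0, 2, 5, 6}. In every reachable pair the two components are either both accepting — (p0, 2), (p4, 5), (p4, 0), (p5, 6) — or both non-accepting, so no string is accepted by exactly one of the machines: L(P) \ L(Q) and L(Q) \ L(P) are both empty.
Hence every string is accepted by P iff it is accepted by Q, and the two languages coincide.

Yes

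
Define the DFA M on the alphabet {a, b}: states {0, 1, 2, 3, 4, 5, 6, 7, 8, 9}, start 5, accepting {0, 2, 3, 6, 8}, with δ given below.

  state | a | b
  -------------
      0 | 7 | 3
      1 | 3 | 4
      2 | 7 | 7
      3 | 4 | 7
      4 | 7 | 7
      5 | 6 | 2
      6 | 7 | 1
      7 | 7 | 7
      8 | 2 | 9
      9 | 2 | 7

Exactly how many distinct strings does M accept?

The useful subgraph on states {1, 2, 3, 5, 6} is acyclic, so L(M) is finite; the longest accepting path visits 4 useful states, giving maximum string length 3.
Counting accepting paths from 5 by length: 2 of length 1, 1 of length 3. Total 3.

3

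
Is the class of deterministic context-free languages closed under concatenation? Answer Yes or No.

Take L₁ = {ε, c} (finite, hence regular and DCFL) and L₂ = {c aⁿbⁿ : n≥0} ∪ {cc aⁿb²ⁿ : n≥0} (a DCFL: the number of leading c's tells the DPDA whether to pop one stack symbol per b or per two b's). Then L₁L₂ ∩ cca⁺b* = {cc aⁿbⁿ : n≥1} ∪ {cc aⁿb²ⁿ : n≥1}. If L₁L₂ were a DCFL, so would be this intersection with a regular set, and a DPDA for it started from its configuration after reading cc would accept {aⁿbⁿ : n≥1} ∪ {aⁿb²ⁿ : n≥1}, which no deterministic PDA accepts (a DPDA for it would have a single run on aⁿb²ⁿ, accepting after the prefix aⁿbⁿ and accepting again after n more b's; an ordinary PDA that simulates it on a's and b's and, at any moment when it is accepting, may switch to reading only a fresh letter d while feeding each d to the simulation as a b, would accept aⁱbʲdᵏ (k≥1) exactly when both aⁱbʲ and aⁱbʲ⁺ᵏ are in the language, i.e. its language intersected with the regular set a*b*d⁺ would be exactly {aⁿbⁿdⁿ : n≥1} — impossible, since context-free languages are closed under intersection with regular sets and {aⁿbⁿdⁿ} is not context-free). Hence L₁L₂ is not a DCFL.

No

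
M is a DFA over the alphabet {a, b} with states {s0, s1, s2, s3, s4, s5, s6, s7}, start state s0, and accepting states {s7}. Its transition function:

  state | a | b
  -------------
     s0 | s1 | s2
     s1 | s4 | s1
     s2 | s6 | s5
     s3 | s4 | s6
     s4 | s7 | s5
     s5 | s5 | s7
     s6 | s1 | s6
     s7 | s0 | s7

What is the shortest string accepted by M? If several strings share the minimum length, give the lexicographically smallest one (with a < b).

aaa

A breadth-first search from s0 reaches an accepting state first via the path s0 → s1 → s4 → s7 on input aaa.
No string of length < 3 is accepted (BFS exhausts all shorter strings without reaching an accepting state), and aaa is the lexicographically least accepting string of length 3.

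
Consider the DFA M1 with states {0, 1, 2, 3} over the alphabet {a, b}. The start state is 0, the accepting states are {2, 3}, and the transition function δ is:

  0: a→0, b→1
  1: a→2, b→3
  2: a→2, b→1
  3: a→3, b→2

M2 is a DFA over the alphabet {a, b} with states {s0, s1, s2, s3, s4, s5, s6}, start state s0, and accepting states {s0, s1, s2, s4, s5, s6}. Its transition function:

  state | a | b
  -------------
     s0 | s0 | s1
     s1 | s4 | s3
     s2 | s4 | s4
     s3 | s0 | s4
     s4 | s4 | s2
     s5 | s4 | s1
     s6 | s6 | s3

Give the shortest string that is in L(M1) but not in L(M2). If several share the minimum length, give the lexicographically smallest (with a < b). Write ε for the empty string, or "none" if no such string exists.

bb

The string bb is accepted by M1 but not by M2.
No shorter string lies in the difference, and bb is the lexicographically first length-2 string in L(M1) \ L(M2).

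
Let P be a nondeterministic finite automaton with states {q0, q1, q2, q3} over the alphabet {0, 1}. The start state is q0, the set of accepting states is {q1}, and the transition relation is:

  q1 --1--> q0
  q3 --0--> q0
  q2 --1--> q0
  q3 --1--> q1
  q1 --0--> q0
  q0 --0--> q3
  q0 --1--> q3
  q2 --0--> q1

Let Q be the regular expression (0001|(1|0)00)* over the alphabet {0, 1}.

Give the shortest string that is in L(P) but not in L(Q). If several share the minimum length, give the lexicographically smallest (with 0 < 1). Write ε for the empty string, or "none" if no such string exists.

The string 01 is accepted by P but not by Q.
No shorter string lies in the difference, and 01 is the lexicographically first length-2 string in L(P) \ L(Q).

01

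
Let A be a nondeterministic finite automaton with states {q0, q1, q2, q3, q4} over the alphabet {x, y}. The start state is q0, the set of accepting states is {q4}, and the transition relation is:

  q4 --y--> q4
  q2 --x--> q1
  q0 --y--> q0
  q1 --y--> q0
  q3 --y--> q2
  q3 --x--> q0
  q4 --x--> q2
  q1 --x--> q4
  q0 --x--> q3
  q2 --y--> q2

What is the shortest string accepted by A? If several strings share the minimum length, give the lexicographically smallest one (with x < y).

xyxx

A breadth-first search from q0 reaches an accepting state first via the path q0 → q3 → q2 → q1 → q4 on input xyxx.
No string of length < 4 is accepted (BFS exhausts all shorter strings without reaching an accepting state), and xyxx is the lexicographically least accepting string of length 4.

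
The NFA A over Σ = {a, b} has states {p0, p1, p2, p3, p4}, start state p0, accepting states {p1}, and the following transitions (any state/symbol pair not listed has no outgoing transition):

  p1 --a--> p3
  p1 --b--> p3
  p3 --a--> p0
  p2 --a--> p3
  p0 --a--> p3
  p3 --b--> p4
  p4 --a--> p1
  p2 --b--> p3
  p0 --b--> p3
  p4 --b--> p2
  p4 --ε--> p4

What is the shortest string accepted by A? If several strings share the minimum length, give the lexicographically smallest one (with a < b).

aba

A breadth-first search from p0 reaches an accepting state first via the path p0 → p3 → p4 → p1 on input aba.
No string of length < 3 is accepted (BFS exhausts all shorter strings without reaching an accepting state), and aba is the lexicographically least accepting string of length 3.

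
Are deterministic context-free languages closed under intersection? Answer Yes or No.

No

DCFLs are closed under complement (normalise the DPDA to read all of its input, then flip the verdict). If they were also closed under intersection, De Morgan would make them closed under union; but {aⁿbⁿ : n≥0} and {aⁿb²ⁿ : n≥0} are DCFLs (push the a's; pop one per b, respectively one per two b's) whose union no deterministic PDA accepts: a DPDA for it would have a single run on aⁿb²ⁿ, accepting after the prefix aⁿbⁿ and accepting again after n more b's; an ordinary PDA that simulates it on a's and b's and, at any moment when it is accepting, may switch to reading only a fresh letter c while feeding each c to the simulation as a b, would accept aⁱbʲcᵏ (k≥1) exactly when both aⁱbʲ and aⁱbʲ⁺ᵏ are in the language, i.e. its language intersected with the regular set a*b*c⁺ would be exactly {aⁿbⁿcⁿ : n≥1} — impossible, since context-free languages are closed under intersection with regular sets and {aⁿbⁿcⁿ} is not context-free.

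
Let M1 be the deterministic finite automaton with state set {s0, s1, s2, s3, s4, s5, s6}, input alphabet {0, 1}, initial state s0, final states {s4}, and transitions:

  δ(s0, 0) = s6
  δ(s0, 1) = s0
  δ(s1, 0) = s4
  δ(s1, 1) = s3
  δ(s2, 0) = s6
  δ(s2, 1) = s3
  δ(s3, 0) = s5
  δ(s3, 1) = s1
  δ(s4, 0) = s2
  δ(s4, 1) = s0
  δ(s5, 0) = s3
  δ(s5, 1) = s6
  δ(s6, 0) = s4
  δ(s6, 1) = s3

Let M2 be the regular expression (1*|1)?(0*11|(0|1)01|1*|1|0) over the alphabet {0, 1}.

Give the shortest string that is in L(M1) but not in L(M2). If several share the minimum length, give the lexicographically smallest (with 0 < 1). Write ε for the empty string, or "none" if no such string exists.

The string 00 is accepted by M1 but not by M2.
No shorter string lies in the difference, and 00 is the lexicographically first length-2 string in L(M1) \ L(M2).

00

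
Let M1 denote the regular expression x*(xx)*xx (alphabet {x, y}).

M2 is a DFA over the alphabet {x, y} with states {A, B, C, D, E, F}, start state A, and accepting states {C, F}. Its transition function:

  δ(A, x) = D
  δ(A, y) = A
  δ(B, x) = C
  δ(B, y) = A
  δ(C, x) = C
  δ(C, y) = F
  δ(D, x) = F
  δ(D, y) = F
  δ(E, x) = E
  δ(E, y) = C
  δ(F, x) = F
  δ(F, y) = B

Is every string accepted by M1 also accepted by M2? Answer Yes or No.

Yes

Converting the expression M1 to a DFA (subset construction, then merging equivalent states) gives the minimal DFA with states {r0, r1, r2, r3}, start state r0, accepting states {r3} and transitions r0: x→r1, y→r2; r1: x→r3, y→r2; r2: x→r2, y→r2; r3: x→r3, y→r2.
Exploring the product automaton M1 × M2 from the start pair (r0, A), following both machines on each input symbol, reaches 8 state pairs: (r0, A), (r1, D), (r2, A), (r3, F), (r2, F), (r2, D), (r2, B), (r2, C).
M1 accepts in {r3} and M2 accepts in {C, F}. The reachable pairs whose M1-component is accepting are (r3, F); in each of them the M2-component is accepting too, so the product for L(M1) \ L(M2) (M1-component accepting, M2-component rejecting) has no reachable accepting pair and the difference is empty.
Hence every string in L(M1) is also in L(M2).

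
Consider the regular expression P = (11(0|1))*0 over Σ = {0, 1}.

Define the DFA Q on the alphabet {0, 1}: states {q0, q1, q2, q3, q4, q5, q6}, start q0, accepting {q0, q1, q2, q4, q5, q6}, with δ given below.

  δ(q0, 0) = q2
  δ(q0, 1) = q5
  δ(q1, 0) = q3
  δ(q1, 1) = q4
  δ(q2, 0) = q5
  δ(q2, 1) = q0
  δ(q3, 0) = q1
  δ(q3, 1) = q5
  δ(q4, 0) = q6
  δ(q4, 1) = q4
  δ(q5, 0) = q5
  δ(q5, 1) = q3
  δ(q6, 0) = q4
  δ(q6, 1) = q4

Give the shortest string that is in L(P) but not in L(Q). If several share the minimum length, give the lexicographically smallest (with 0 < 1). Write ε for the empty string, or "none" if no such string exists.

1100

The string 1100 is accepted by P but not by Q.
No shorter string lies in the difference, and 1100 is the lexicographically first length-4 string in L(P) \ L(Q).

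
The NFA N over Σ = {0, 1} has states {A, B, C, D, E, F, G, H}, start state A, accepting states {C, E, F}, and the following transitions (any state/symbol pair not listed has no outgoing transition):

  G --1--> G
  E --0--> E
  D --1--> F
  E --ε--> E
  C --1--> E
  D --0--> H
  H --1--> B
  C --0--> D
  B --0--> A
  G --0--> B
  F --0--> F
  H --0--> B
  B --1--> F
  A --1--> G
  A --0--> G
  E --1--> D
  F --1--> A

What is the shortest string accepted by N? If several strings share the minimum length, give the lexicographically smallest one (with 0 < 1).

A breadth-first search from A reaches an accepting state first via the path A → G → B → F on input 001.
No string of length < 3 is accepted (BFS exhausts all shorter strings without reaching an accepting state), and 001 is the lexicographically least accepting string of length 3.

001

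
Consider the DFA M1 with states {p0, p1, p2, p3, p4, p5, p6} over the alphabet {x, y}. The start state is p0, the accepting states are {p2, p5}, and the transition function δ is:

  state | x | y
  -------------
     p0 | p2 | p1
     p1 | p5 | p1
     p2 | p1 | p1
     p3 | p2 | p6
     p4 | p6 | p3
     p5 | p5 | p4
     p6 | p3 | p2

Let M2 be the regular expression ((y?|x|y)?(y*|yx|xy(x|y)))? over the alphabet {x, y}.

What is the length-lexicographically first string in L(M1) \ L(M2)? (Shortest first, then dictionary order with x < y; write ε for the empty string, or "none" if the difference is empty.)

The string xxx is accepted by M1 but not by M2.
No shorter string lies in the difference, and xxx is the lexicographically first length-3 string in L(M1) \ L(M2).

xxx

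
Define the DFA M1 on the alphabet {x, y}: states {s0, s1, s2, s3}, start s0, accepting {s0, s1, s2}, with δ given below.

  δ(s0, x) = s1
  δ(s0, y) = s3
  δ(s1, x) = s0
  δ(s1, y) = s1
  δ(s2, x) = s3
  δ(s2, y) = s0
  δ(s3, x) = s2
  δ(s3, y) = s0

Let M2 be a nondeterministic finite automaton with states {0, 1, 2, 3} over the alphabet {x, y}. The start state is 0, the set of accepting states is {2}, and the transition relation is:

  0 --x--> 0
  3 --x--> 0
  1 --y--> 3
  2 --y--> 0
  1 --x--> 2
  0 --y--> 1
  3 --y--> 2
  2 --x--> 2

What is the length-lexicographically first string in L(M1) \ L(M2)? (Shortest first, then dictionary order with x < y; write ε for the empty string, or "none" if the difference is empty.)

ε

The empty string ε is accepted by M1 but not by M2.
Since ε is the unique shortest string, it is the required witness.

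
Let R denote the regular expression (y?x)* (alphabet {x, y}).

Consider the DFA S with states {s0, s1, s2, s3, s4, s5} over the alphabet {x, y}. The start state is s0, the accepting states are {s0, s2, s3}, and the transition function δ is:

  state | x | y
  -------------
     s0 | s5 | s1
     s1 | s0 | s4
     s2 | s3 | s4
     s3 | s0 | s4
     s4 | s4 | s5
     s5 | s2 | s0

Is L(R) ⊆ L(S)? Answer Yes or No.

The string x is in L(R) but not in L(S).
So L(R) ⊄ L(S).

No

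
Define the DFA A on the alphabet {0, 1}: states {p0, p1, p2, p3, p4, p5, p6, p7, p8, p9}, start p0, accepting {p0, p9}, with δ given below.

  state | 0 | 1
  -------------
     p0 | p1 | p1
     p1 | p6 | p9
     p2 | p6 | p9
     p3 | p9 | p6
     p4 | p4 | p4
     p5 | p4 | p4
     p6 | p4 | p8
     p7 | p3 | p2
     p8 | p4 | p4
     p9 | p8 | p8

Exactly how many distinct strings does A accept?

3

The useful subgraph on states {p0, p1, p9} is acyclic, so L(A) is finite; the longest accepting path visits 3 useful states, giving maximum string length 2.
Counting accepting paths from p0 by length: 1 of length 0, 2 of length 2. Total 3.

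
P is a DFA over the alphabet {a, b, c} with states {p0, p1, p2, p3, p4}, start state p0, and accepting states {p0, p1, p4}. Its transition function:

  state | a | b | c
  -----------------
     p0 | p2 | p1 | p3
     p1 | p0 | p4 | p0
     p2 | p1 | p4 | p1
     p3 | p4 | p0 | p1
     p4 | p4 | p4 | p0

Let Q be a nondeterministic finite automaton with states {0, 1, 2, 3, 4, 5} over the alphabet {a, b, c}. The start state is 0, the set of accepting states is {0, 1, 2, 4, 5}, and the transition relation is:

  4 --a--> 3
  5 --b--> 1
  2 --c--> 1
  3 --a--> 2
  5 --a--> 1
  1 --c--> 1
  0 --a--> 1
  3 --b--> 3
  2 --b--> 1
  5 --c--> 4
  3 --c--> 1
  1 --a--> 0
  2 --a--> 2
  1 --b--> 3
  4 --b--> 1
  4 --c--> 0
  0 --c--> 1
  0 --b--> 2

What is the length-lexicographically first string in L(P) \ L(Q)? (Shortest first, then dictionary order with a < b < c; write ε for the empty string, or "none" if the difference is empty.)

The string ab is accepted by P but not by Q.
No shorter string lies in the difference, and ab is the lexicographically first length-2 string in L(P) \ L(Q).

ab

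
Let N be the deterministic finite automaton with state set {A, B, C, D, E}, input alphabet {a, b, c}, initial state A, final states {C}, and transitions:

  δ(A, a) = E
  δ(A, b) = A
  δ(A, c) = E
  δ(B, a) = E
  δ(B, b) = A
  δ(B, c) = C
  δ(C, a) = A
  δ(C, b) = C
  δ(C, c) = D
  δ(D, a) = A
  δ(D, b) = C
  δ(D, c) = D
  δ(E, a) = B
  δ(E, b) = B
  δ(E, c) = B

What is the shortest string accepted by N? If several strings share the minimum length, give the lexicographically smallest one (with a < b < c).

A breadth-first search from A reaches an accepting state first via the path A → E → B → C on input aac.
No string of length < 3 is accepted (BFS exhausts all shorter strings without reaching an accepting state), and aac is the lexicographically least accepting string of length 3.

aac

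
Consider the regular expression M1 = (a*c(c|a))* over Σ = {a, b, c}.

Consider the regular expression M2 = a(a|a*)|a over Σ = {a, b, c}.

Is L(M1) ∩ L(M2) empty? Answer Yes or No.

Yes

Converting the expression M1 to a DFA (subset construction, then merging equivalent states) gives the minimal DFA with states {r0, r1, r2, r3}, start state r0, accepting states {r0} and transitions r0: a→r1, b→r2, c→r3; r1: a→r1, b→r2, c→r3; r2: a→r2, b→r2, c→r2; r3: a→r0, b→r2, c→r0.
Converting the expression M2 to a DFA (subset construction, then merging equivalent states) gives the minimal DFA with states {t0, t1, t2}, start state t0, accepting states {t1} and transitions t0: a→t1, b→t2, c→t2; t1: a→t1, b→t2, c→t2; t2: a→t2, b→t2, c→t2.
Exploring the product automaton M1 × M2 from the start pair (r0, t0), following both machines on each input symbol, reaches 6 state pairs: (r0, t0), (r1, t1), (r2, t2), (r3, t2), (r0, t2), (r1, t2).
M1 accepts in {r0} and M2 accepts in {t1}; no reachable pair has both components accepting, so no string drives both machines to acceptance simultaneously and L(M1) ∩ L(M2) = ∅.
So no string is accepted by both, and the intersection is empty.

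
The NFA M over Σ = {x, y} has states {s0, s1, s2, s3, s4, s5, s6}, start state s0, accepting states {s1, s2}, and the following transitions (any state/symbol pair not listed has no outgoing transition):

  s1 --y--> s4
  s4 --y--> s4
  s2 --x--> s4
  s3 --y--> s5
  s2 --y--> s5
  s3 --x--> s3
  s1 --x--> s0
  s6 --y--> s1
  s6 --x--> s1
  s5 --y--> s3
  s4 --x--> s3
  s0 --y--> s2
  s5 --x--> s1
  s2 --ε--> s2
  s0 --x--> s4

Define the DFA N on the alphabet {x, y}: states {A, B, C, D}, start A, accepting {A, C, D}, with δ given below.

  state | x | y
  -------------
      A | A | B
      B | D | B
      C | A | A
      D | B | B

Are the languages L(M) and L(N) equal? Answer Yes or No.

The string y is accepted by M but rejected by N.
So L(M) ≠ L(N).

No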